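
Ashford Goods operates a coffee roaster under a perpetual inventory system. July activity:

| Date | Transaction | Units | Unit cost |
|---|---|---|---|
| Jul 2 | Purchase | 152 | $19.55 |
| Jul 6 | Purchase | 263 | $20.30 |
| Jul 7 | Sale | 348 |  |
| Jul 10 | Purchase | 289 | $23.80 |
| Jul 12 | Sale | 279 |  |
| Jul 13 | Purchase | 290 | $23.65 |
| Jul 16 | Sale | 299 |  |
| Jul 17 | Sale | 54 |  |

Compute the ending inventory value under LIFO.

Jul 7, 348 sold [LIFO — newest first]: 263 @ $20.30 + 85 @ $19.55 = $7,000.65
Jul 12, 279 sold [LIFO — newest first]: 279 @ $23.80 = $6,640.20
Jul 16, 299 sold [LIFO — newest first]: 290 @ $23.65 + 9 @ $23.80 = $7,072.70
Jul 17, 54 sold [LIFO — newest first]: 1 @ $23.80 + 53 @ $19.55 = $1,059.95
Total COGS = $7,000.65 + $6,640.20 + $7,072.70 + $1,059.95 = $21,773.50
Ending inventory: 14 @ $19.55 = $273.70

Ending inventory = $273.70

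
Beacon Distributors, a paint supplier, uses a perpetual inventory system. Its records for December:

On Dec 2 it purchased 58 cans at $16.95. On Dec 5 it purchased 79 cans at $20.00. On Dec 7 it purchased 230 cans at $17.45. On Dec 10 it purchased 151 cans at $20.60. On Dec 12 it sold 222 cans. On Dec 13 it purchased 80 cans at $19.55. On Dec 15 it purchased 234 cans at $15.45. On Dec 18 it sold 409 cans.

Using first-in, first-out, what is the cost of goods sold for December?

Dec 12, 222 sold [FIFO — oldest first]: 58 @ $16.95 + 79 @ $20.00 + 85 @ $17.45 = $4,046.35
Dec 18, 409 sold [FIFO — oldest first]: 145 @ $17.45 + 151 @ $20.60 + 80 @ $19.55 + 33 @ $15.45 = $7,714.70
Total COGS = $4,046.35 + $7,714.70 = $11,761.05
Ending inventory: 201 @ $15.45 = $3,105.45

COGS = $11,761.05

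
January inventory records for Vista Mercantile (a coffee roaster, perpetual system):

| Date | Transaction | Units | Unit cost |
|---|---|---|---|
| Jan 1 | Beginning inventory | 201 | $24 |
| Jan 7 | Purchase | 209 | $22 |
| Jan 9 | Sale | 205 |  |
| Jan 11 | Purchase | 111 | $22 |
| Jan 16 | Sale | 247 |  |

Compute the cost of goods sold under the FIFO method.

Jan 9, 205 sold [FIFO — oldest first]: 201 @ $24 + 4 @ $22 = $4,912
Jan 16, 247 sold [FIFO — oldest first]: 205 @ $22 + 42 @ $22 = $5,434
Total COGS = $4,912 + $5,434 = $10,346
Ending inventory: 69 @ $22 = $1,518
Check: goods available $11,864 = COGS $10,346 + ending $1,518

COGS = $10,346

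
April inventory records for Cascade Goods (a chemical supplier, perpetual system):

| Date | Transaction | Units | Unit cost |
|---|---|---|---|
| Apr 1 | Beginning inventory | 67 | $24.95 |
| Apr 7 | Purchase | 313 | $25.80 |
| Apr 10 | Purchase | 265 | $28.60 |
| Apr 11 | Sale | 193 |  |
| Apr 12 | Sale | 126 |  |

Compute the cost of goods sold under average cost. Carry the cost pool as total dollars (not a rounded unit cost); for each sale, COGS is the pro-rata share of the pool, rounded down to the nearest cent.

After Apr 1: 67 on hand, pool $1,671.65 (≈ $24.9500 each)
After Apr 7: 380 on hand, pool $9,747.05 (≈ $25.6501 each)
After Apr 10: 645 on hand, pool $17,326.05 (≈ $26.8621 each)
Apr 11, sell 193: 193/645 × $17,326.05 → $5,184.38
Apr 12, sell 126: 126/452 × $12,141.67 → $3,384.62
Total COGS = $5,184.38 + $3,384.62 = $8,569.00
Ending inventory (cost pool remaining) = $8,757.05
Check: goods available $17,326.05 = COGS $8,569.00 + ending $8,757.05

COGS = $8,569.00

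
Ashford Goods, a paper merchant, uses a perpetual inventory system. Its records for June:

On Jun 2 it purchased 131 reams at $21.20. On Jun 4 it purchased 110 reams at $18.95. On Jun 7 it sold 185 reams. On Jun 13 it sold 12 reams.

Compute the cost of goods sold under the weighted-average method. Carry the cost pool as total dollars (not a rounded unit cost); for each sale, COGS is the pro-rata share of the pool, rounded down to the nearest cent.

COGS = $3,974.08

After Jun 2: 131 on hand, pool $2,777.20 (≈ $21.2000 each)
After Jun 4: 241 on hand, pool $4,861.70 (≈ $20.1730 each)
Jun 7, sell 185: 185/241 × $4,861.70 → $3,732.01
Jun 13, sell 12: 12/56 × $1,129.69 → $242.07
Total COGS = $3,732.01 + $242.07 = $3,974.08
Ending inventory (cost pool remaining) = $887.62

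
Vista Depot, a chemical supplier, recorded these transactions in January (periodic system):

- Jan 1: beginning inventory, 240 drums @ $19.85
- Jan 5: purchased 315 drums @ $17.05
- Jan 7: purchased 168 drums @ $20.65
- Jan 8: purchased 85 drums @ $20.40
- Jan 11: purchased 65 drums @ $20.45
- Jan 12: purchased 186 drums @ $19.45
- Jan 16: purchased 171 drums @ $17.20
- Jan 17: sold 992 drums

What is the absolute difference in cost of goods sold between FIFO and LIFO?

$479.95

FIFO COGS: 240 @ $19.85 + 315 @ $17.05 + 168 @ $20.65 + 85 @ $20.40 + 65 @ $20.45 + 119 @ $19.45 = $18,981.75
LIFO COGS: 171 @ $17.20 + 186 @ $19.45 + 65 @ $20.45 + 85 @ $20.40 + 168 @ $20.65 + 315 @ $17.05 + 2 @ $19.85 = $18,501.80
Difference = |$18,981.75 − $18,501.80| = $479.95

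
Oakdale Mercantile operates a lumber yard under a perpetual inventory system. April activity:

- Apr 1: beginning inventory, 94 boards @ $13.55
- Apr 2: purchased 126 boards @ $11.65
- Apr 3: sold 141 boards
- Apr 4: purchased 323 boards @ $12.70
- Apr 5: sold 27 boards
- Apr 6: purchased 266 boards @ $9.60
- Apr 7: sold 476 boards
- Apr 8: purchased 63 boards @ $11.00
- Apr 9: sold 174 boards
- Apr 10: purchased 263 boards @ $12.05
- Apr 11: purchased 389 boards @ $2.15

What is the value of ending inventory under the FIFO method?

Apr 3, 141 sold [FIFO — oldest first]: 94 @ $13.55 + 47 @ $11.65 = $1,821.25
Apr 5, 27 sold [FIFO — oldest first]: 27 @ $11.65 = $314.55
Apr 7, 476 sold [FIFO — oldest first]: 52 @ $11.65 + 323 @ $12.70 + 101 @ $9.60 = $5,677.50
Apr 9, 174 sold [FIFO — oldest first]: 165 @ $9.60 + 9 @ $11.00 = $1,683.00
Total COGS = $1,821.25 + $314.55 + $5,677.50 + $1,683.00 = $9,496.30
Ending inventory: 54 @ $11.00 + 263 @ $12.05 + 389 @ $2.15 = $4,599.50
Check: goods available $14,095.80 = COGS $9,496.30 + ending $4,599.50

Ending inventory = $4,599.50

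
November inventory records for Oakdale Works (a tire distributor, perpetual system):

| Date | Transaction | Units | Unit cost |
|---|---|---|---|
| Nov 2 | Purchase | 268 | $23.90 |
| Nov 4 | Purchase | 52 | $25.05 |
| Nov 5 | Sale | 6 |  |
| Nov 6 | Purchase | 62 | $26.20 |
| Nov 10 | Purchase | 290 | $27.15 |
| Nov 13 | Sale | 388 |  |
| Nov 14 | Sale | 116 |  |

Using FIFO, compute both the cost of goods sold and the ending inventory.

Nov 5, 6 sold [FIFO — oldest first]: 6 @ $23.90 = $143.40
Nov 13, 388 sold [FIFO — oldest first]: 262 @ $23.90 + 52 @ $25.05 + 62 @ $26.20 + 12 @ $27.15 = $9,514.60
Nov 14, 116 sold [FIFO — oldest first]: 116 @ $27.15 = $3,149.40
Total COGS = $143.40 + $9,514.60 + $3,149.40 = $12,807.40
Ending inventory: 162 @ $27.15 = $4,398.30

COGS = $12,807.40; ending inventory = $4,398.30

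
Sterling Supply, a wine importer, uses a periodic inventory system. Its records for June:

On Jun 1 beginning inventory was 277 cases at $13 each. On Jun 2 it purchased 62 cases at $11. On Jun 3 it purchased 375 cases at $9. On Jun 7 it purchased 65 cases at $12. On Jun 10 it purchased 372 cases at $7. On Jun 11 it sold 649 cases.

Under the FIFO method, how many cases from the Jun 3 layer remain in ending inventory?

65

Jun 11, 649 sold [FIFO — oldest first]: 277 @ $13 + 62 @ $11 + 310 @ $9 = $7,073
Ending inventory: 65 @ $9 + 65 @ $12 + 372 @ $7 = $3,969
Check: goods available $11,042 = COGS $7,073 + ending $3,969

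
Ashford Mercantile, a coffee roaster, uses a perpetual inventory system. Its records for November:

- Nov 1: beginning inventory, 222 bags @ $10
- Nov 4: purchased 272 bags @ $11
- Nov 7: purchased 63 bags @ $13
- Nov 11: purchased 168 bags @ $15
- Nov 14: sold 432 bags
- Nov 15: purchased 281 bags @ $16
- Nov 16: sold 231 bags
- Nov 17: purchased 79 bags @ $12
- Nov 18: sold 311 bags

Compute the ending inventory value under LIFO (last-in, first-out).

Nov 14, 432 sold [LIFO — newest first]: 168 @ $15 + 63 @ $13 + 201 @ $11 = $5,550
Nov 16, 231 sold [LIFO — newest first]: 231 @ $16 = $3,696
Nov 18, 311 sold [LIFO — newest first]: 79 @ $12 + 50 @ $16 + 71 @ $11 + 111 @ $10 = $3,639
Total COGS = $5,550 + $3,696 + $3,639 = $12,885
Ending inventory: 111 @ $10 = $1,110

Ending inventory = $1,110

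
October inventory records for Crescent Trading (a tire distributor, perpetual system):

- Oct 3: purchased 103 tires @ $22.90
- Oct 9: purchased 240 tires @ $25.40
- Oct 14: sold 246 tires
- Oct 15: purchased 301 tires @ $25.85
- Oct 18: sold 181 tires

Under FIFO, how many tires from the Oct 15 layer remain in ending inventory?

217

Oct 14, 246 sold [FIFO — oldest first]: 103 @ $22.90 + 143 @ $25.40 = $5,990.90
Oct 18, 181 sold [FIFO — oldest first]: 97 @ $25.40 + 84 @ $25.85 = $4,635.20
Total COGS = $5,990.90 + $4,635.20 = $10,626.10
Ending inventory: 217 @ $25.85 = $5,609.45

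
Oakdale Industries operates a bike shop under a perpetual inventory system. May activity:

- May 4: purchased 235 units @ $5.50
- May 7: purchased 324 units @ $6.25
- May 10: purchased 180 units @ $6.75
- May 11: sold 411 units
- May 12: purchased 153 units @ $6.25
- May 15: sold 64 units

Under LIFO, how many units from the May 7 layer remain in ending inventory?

93

May 11, 411 sold [LIFO — newest first]: 180 @ $6.75 + 231 @ $6.25 = $2,658.75
May 15, 64 sold [LIFO — newest first]: 64 @ $6.25 = $400.00
Total COGS = $2,658.75 + $400.00 = $3,058.75
Ending inventory: 235 @ $5.50 + 93 @ $6.25 + 89 @ $6.25 = $2,430.00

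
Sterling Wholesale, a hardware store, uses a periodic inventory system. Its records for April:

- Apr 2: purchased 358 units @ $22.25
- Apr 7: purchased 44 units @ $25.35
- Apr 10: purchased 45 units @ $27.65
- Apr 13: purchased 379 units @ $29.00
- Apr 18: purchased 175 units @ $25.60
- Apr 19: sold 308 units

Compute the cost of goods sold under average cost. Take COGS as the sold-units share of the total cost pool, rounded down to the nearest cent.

Apr 19, sell 308: 308/1001 × $25,796.15 → $7,937.27
Ending inventory (cost pool remaining) = $17,858.88

COGS = $7,937.27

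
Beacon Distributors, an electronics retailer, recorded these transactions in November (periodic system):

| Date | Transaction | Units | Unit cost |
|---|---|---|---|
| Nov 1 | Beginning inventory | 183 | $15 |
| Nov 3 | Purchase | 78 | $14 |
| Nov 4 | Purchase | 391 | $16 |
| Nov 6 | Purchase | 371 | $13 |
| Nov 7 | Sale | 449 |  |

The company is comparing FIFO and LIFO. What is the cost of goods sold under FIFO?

COGS = $6,845

FIFO COGS: 183 @ $15 + 78 @ $14 + 188 @ $16 = $6,845
LIFO COGS: 371 @ $13 + 78 @ $16 = $6,071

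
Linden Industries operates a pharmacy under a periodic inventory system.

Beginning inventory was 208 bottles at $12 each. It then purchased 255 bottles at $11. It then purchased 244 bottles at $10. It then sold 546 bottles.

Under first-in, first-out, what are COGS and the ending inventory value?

COGS = $6,131; ending inventory = $1,610

Sale 1 (546) [FIFO — oldest first]: 208 @ $12 + 255 @ $11 + 83 @ $10 = $6,131
Ending inventory: 161 @ $10 = $1,610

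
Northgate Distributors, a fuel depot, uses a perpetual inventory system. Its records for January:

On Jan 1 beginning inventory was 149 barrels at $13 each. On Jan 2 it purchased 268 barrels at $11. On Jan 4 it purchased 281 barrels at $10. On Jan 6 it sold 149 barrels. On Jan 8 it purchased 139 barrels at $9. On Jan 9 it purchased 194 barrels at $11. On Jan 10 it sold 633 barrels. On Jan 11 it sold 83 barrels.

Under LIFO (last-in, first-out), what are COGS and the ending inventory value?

Jan 6, 149 sold [LIFO — newest first]: 149 @ $10 = $1,490
Jan 10, 633 sold [LIFO — newest first]: 194 @ $11 + 139 @ $9 + 132 @ $10 + 168 @ $11 = $6,553
Jan 11, 83 sold [LIFO — newest first]: 83 @ $11 = $913
Total COGS = $1,490 + $6,553 + $913 = $8,956
Ending inventory: 149 @ $13 + 17 @ $11 = $2,124

COGS = $8,956; ending inventory = $2,124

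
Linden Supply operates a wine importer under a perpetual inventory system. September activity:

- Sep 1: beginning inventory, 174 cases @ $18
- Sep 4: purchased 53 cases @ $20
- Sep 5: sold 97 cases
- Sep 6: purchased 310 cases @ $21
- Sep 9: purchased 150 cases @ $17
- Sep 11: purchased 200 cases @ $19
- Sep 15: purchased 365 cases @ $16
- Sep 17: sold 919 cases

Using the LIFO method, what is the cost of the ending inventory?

Ending inventory = $4,566

Sep 5, 97 sold [LIFO — newest first]: 53 @ $20 + 44 @ $18 = $1,852
Sep 17, 919 sold [LIFO — newest first]: 365 @ $16 + 200 @ $19 + 150 @ $17 + 204 @ $21 = $16,474
Total COGS = $1,852 + $16,474 = $18,326
Ending inventory: 130 @ $18 + 106 @ $21 = $4,566
Check: goods available $22,892 = COGS $18,326 + ending $4,566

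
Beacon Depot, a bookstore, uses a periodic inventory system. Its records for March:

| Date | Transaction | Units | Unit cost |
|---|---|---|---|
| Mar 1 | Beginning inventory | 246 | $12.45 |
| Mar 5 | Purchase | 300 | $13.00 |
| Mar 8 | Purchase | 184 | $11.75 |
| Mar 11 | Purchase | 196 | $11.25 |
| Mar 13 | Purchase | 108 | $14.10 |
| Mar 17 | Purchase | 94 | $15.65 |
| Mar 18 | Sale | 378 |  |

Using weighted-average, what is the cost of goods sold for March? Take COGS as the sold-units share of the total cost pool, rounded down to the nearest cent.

COGS = $4,799.92

Mar 18, sell 378: 378/1128 × $14,323.60 → $4,799.92
Ending inventory (cost pool remaining) = $9,523.68
Check: goods available $14,323.60 = COGS $4,799.92 + ending $9,523.68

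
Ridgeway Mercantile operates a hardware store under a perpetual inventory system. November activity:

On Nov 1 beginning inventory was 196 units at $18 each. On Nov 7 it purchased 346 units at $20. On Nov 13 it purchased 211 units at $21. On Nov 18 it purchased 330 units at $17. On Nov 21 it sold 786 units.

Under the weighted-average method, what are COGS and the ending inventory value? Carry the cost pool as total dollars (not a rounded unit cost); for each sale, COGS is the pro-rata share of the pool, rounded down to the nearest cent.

COGS = $14,870.13; ending inventory = $5,618.87

After Nov 1: 196 on hand, pool $3,528.00 (≈ $18.0000 each)
After Nov 7: 542 on hand, pool $10,448.00 (≈ $19.2768 each)
After Nov 13: 753 on hand, pool $14,879.00 (≈ $19.7596 each)
After Nov 18: 1083 on hand, pool $20,489.00 (≈ $18.9187 each)
Nov 21, sell 786: 786/1083 × $20,489.00 → $14,870.13
Ending inventory (cost pool remaining) = $5,618.87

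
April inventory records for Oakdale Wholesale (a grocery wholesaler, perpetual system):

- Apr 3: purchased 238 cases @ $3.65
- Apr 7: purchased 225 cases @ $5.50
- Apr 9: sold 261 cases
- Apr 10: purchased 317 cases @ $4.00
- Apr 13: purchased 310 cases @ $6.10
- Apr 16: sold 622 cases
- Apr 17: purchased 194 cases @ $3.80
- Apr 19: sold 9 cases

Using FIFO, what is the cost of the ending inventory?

Ending inventory = $1,945.00

Apr 9, 261 sold [FIFO — oldest first]: 238 @ $3.65 + 23 @ $5.50 = $995.20
Apr 16, 622 sold [FIFO — oldest first]: 202 @ $5.50 + 317 @ $4.00 + 103 @ $6.10 = $3,007.30
Apr 19, 9 sold [FIFO — oldest first]: 9 @ $6.10 = $54.90
Total COGS = $995.20 + $3,007.30 + $54.90 = $4,057.40
Ending inventory: 198 @ $6.10 + 194 @ $3.80 = $1,945.00
Check: goods available $6,002.40 = COGS $4,057.40 + ending $1,945.00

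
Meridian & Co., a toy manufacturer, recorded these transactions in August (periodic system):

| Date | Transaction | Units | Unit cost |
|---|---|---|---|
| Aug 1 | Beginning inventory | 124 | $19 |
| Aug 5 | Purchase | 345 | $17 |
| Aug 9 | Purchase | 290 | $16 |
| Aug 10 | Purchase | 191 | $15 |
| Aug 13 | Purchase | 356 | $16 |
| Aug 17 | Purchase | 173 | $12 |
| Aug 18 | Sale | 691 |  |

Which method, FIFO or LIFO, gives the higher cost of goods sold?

FIFO COGS: 124 @ $19 + 345 @ $17 + 222 @ $16 = $11,773
LIFO COGS: 173 @ $12 + 356 @ $16 + 162 @ $15 = $10,202

FIFO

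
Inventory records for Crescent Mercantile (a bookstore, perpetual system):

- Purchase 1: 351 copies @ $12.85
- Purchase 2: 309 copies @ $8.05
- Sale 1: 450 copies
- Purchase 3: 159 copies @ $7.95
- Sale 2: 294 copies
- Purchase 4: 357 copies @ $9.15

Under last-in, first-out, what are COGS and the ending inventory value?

COGS = $7,298.10; ending inventory = $4,230.30

Sale 1 (450) [LIFO — newest first]: 309 @ $8.05 + 141 @ $12.85 = $4,299.30
Sale 2 (294) [LIFO — newest first]: 159 @ $7.95 + 135 @ $12.85 = $2,998.80
Total COGS = $4,299.30 + $2,998.80 = $7,298.10
Ending inventory: 75 @ $12.85 + 357 @ $9.15 = $4,230.30
Check: goods available $11,528.40 = COGS $7,298.10 + ending $4,230.30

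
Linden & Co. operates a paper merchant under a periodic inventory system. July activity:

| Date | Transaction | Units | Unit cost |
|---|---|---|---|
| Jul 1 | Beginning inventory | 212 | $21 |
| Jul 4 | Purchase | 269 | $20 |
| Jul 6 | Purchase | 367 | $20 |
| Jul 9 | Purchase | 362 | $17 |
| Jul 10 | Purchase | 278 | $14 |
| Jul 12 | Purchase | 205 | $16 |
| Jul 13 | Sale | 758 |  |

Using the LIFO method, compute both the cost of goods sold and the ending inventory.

Jul 13, 758 sold [LIFO — newest first]: 205 @ $16 + 278 @ $14 + 275 @ $17 = $11,847
Ending inventory: 212 @ $21 + 269 @ $20 + 367 @ $20 + 87 @ $17 = $18,651

COGS = $11,847; ending inventory = $18,651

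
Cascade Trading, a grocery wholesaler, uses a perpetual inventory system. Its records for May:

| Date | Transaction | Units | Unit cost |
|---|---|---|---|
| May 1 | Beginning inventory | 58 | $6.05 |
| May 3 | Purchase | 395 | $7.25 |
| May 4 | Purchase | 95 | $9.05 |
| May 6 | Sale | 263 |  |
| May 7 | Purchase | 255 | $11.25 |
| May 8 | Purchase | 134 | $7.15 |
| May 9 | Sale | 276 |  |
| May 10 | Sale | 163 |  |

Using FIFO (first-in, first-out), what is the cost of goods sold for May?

May 6, 263 sold [FIFO — oldest first]: 58 @ $6.05 + 205 @ $7.25 = $1,837.15
May 9, 276 sold [FIFO — oldest first]: 190 @ $7.25 + 86 @ $9.05 = $2,155.80
May 10, 163 sold [FIFO — oldest first]: 9 @ $9.05 + 154 @ $11.25 = $1,813.95
Total COGS = $1,837.15 + $2,155.80 + $1,813.95 = $5,806.90
Ending inventory: 101 @ $11.25 + 134 @ $7.15 = $2,094.35
Check: goods available $7,901.25 = COGS $5,806.90 + ending $2,094.35

COGS = $5,806.90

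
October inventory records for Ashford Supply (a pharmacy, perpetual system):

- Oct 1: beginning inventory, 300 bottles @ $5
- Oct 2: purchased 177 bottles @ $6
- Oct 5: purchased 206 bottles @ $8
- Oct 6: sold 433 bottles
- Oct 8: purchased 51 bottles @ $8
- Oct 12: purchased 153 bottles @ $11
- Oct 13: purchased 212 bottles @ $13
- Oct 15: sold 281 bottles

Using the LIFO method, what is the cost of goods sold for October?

Oct 6, 433 sold [LIFO — newest first]: 206 @ $8 + 177 @ $6 + 50 @ $5 = $2,960
Oct 15, 281 sold [LIFO — newest first]: 212 @ $13 + 69 @ $11 = $3,515
Total COGS = $2,960 + $3,515 = $6,475
Ending inventory: 250 @ $5 + 51 @ $8 + 84 @ $11 = $2,582
Check: goods available $9,057 = COGS $6,475 + ending $2,582

COGS = $6,475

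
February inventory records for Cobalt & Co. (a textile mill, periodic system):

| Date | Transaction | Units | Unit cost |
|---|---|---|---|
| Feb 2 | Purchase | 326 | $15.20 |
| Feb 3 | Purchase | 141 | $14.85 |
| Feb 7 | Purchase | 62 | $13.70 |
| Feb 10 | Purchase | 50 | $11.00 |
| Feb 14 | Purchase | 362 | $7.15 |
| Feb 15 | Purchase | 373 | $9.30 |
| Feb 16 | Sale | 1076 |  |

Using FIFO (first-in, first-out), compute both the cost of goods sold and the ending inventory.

Feb 16, 1076 sold [FIFO — oldest first]: 326 @ $15.20 + 141 @ $14.85 + 62 @ $13.70 + 50 @ $11.00 + 362 @ $7.15 + 135 @ $9.30 = $12,292.25
Ending inventory: 238 @ $9.30 = $2,213.40

COGS = $12,292.25; ending inventory = $2,213.40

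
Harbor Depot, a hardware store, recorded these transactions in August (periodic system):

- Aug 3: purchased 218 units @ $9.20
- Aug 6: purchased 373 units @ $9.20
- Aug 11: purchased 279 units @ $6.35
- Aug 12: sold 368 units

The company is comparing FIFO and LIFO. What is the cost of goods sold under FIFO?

COGS = $3,385.60

FIFO COGS: 218 @ $9.20 + 150 @ $9.20 = $3,385.60
LIFO COGS: 279 @ $6.35 + 89 @ $9.20 = $2,590.45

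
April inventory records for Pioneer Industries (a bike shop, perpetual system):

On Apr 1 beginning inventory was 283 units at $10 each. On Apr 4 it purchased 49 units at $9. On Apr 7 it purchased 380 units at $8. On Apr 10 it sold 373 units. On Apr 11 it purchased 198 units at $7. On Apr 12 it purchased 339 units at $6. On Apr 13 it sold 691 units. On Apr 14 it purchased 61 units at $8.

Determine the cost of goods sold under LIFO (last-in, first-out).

Apr 10, 373 sold [LIFO — newest first]: 373 @ $8 = $2,984
Apr 13, 691 sold [LIFO — newest first]: 339 @ $6 + 198 @ $7 + 7 @ $8 + 49 @ $9 + 98 @ $10 = $4,897
Total COGS = $2,984 + $4,897 = $7,881
Ending inventory: 185 @ $10 + 61 @ $8 = $2,338
Check: goods available $10,219 = COGS $7,881 + ending $2,338

COGS = $7,881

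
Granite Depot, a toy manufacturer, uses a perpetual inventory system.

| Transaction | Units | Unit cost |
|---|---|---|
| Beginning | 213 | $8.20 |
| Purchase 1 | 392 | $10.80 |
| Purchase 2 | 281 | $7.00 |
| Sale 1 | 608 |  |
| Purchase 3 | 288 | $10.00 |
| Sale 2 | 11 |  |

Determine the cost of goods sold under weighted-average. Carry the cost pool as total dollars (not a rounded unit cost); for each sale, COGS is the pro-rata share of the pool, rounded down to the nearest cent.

COGS = $5,558.03

After Beginning: 213 on hand, pool $1,746.60 (≈ $8.2000 each)
After Purchase 1: 605 on hand, pool $5,980.20 (≈ $9.8846 each)
After Purchase 2: 886 on hand, pool $7,947.20 (≈ $8.9698 each)
Sale 1, sell 608: 608/886 × $7,947.20 → $5,453.60
After Purchase 3: 566 on hand, pool $5,373.60 (≈ $9.4940 each)
Sale 2, sell 11: 11/566 × $5,373.60 → $104.43
Total COGS = $5,453.60 + $104.43 = $5,558.03
Ending inventory (cost pool remaining) = $5,269.17
Check: goods available $10,827.20 = COGS $5,558.03 + ending $5,269.17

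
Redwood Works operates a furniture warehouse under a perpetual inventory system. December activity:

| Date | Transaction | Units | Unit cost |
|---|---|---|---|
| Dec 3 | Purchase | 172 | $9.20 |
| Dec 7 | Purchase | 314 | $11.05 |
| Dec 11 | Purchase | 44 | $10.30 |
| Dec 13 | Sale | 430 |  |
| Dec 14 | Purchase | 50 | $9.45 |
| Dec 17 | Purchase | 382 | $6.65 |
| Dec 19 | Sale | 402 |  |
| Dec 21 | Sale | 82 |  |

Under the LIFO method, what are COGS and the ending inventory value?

Dec 13, 430 sold [LIFO — newest first]: 44 @ $10.30 + 314 @ $11.05 + 72 @ $9.20 = $4,585.30
Dec 19, 402 sold [LIFO — newest first]: 382 @ $6.65 + 20 @ $9.45 = $2,729.30
Dec 21, 82 sold [LIFO — newest first]: 30 @ $9.45 + 52 @ $9.20 = $761.90
Total COGS = $4,585.30 + $2,729.30 + $761.90 = $8,076.50
Ending inventory: 48 @ $9.20 = $441.60

COGS = $8,076.50; ending inventory = $441.60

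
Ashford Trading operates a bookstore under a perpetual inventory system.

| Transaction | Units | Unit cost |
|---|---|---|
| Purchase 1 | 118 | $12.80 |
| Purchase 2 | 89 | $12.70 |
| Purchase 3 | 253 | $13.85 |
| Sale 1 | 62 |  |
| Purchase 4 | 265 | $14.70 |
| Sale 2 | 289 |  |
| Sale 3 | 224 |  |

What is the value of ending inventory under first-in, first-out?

Sale 1 (62) [FIFO — oldest first]: 62 @ $12.80 = $793.60
Sale 2 (289) [FIFO — oldest first]: 56 @ $12.80 + 89 @ $12.70 + 144 @ $13.85 = $3,841.50
Sale 3 (224) [FIFO — oldest first]: 109 @ $13.85 + 115 @ $14.70 = $3,200.15
Total COGS = $793.60 + $3,841.50 + $3,200.15 = $7,835.25
Ending inventory: 150 @ $14.70 = $2,205.00

Ending inventory = $2,205.00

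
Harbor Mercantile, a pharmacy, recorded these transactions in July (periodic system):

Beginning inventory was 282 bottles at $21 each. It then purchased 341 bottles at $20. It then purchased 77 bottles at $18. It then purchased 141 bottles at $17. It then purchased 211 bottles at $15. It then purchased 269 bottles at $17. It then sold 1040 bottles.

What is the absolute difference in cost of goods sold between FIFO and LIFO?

$1,148

FIFO COGS: 282 @ $21 + 341 @ $20 + 77 @ $18 + 141 @ $17 + 199 @ $15 = $19,510
LIFO COGS: 269 @ $17 + 211 @ $15 + 141 @ $17 + 77 @ $18 + 341 @ $20 + 1 @ $21 = $18,362
Difference = |$19,510 − $18,362| = $1,148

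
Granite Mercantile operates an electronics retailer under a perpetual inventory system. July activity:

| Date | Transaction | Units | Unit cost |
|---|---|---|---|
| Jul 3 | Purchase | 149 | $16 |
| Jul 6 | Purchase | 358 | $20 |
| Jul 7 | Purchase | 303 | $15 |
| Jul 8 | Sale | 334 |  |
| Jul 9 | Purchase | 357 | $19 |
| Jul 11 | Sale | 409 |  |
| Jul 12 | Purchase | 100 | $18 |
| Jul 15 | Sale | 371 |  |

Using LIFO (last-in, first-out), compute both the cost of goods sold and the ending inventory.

Jul 8, 334 sold [LIFO — newest first]: 303 @ $15 + 31 @ $20 = $5,165
Jul 11, 409 sold [LIFO — newest first]: 357 @ $19 + 52 @ $20 = $7,823
Jul 15, 371 sold [LIFO — newest first]: 100 @ $18 + 271 @ $20 = $7,220
Total COGS = $5,165 + $7,823 + $7,220 = $20,208
Ending inventory: 149 @ $16 + 4 @ $20 = $2,464
Check: goods available $22,672 = COGS $20,208 + ending $2,464

COGS = $20,208; ending inventory = $2,464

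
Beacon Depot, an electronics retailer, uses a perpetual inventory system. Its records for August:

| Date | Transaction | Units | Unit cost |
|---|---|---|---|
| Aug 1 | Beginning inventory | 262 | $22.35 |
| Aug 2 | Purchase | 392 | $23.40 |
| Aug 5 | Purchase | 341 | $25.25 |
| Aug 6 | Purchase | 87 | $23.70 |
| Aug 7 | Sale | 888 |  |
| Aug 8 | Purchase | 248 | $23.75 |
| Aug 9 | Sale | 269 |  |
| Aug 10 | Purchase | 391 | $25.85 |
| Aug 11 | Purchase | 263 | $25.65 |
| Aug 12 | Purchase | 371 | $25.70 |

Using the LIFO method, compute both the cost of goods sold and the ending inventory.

Aug 7, 888 sold [LIFO — newest first]: 87 @ $23.70 + 341 @ $25.25 + 392 @ $23.40 + 68 @ $22.35 = $21,364.75
Aug 9, 269 sold [LIFO — newest first]: 248 @ $23.75 + 21 @ $22.35 = $6,359.35
Total COGS = $21,364.75 + $6,359.35 = $27,724.10
Ending inventory: 173 @ $22.35 + 391 @ $25.85 + 263 @ $25.65 + 371 @ $25.70 = $30,254.55

COGS = $27,724.10; ending inventory = $30,254.55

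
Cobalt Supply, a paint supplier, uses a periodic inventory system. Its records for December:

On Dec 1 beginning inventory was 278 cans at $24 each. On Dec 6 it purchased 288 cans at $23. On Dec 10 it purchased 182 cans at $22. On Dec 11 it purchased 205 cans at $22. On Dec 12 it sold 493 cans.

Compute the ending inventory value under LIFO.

Dec 12, 493 sold [LIFO — newest first]: 205 @ $22 + 182 @ $22 + 106 @ $23 = $10,952
Ending inventory: 278 @ $24 + 182 @ $23 = $10,858

Ending inventory = $10,858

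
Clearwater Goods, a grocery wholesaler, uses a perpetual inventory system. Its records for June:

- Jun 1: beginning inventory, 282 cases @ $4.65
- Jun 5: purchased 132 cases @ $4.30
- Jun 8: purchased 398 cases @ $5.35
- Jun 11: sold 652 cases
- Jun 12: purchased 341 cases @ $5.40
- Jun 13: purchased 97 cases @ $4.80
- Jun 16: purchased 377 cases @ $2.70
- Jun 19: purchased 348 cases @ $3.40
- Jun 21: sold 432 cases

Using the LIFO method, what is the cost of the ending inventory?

Jun 11, 652 sold [LIFO — newest first]: 398 @ $5.35 + 132 @ $4.30 + 122 @ $4.65 = $3,264.20
Jun 21, 432 sold [LIFO — newest first]: 348 @ $3.40 + 84 @ $2.70 = $1,410.00
Total COGS = $3,264.20 + $1,410.00 = $4,674.20
Ending inventory: 160 @ $4.65 + 341 @ $5.40 + 97 @ $4.80 + 293 @ $2.70 = $3,842.10
Check: goods available $8,516.30 = COGS $4,674.20 + ending $3,842.10

Ending inventory = $3,842.10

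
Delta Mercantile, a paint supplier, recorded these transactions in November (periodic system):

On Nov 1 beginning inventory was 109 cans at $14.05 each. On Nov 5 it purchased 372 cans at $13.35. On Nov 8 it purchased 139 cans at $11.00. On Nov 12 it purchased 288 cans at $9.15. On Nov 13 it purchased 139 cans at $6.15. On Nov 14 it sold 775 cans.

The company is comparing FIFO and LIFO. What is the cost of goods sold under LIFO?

FIFO COGS: 109 @ $14.05 + 372 @ $13.35 + 139 @ $11.00 + 155 @ $9.15 = $9,444.90
LIFO COGS: 139 @ $6.15 + 288 @ $9.15 + 139 @ $11.00 + 209 @ $13.35 = $7,809.20

COGS = $7,809.20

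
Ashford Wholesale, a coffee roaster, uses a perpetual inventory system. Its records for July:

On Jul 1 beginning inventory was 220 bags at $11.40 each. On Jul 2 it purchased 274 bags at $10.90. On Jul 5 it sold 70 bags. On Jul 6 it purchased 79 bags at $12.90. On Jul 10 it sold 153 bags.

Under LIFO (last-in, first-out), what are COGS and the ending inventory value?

COGS = $2,588.70; ending inventory = $3,925.00

Jul 5, 70 sold [LIFO — newest first]: 70 @ $10.90 = $763.00
Jul 10, 153 sold [LIFO — newest first]: 79 @ $12.90 + 74 @ $10.90 = $1,825.70
Total COGS = $763.00 + $1,825.70 = $2,588.70
Ending inventory: 220 @ $11.40 + 130 @ $10.90 = $3,925.00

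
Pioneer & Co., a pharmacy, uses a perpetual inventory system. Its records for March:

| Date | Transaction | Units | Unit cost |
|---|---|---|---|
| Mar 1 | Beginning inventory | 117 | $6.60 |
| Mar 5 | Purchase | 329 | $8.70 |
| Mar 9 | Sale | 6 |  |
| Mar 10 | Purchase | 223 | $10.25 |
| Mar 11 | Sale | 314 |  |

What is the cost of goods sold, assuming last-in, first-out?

Mar 9, 6 sold [LIFO — newest first]: 6 @ $8.70 = $52.20
Mar 11, 314 sold [LIFO — newest first]: 223 @ $10.25 + 91 @ $8.70 = $3,077.45
Total COGS = $52.20 + $3,077.45 = $3,129.65
Ending inventory: 117 @ $6.60 + 232 @ $8.70 = $2,790.60

COGS = $3,129.65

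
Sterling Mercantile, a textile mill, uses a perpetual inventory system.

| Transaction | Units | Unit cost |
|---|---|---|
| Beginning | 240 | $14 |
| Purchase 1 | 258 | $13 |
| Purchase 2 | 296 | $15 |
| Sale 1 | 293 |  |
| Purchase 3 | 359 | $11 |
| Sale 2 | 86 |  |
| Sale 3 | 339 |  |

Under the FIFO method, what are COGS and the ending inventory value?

Sale 1 (293) [FIFO — oldest first]: 240 @ $14 + 53 @ $13 = $4,049
Sale 2 (86) [FIFO — oldest first]: 86 @ $13 = $1,118
Sale 3 (339) [FIFO — oldest first]: 119 @ $13 + 220 @ $15 = $4,847
Total COGS = $4,049 + $1,118 + $4,847 = $10,014
Ending inventory: 76 @ $15 + 359 @ $11 = $5,089

COGS = $10,014; ending inventory = $5,089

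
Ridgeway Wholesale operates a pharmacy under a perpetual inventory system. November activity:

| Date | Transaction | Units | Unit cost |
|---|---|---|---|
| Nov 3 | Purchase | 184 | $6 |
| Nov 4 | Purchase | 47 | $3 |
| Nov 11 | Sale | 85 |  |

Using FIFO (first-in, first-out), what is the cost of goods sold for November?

Nov 11, 85 sold [FIFO — oldest first]: 85 @ $6 = $510
Ending inventory: 99 @ $6 + 47 @ $3 = $735

COGS = $510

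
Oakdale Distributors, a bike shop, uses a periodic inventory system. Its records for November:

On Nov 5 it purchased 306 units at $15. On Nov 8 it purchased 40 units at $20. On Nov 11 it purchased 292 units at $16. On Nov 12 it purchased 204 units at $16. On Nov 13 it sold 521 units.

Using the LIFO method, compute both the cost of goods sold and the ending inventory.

COGS = $8,436; ending inventory = $4,890

Nov 13, 521 sold [LIFO — newest first]: 204 @ $16 + 292 @ $16 + 25 @ $20 = $8,436
Ending inventory: 306 @ $15 + 15 @ $20 = $4,890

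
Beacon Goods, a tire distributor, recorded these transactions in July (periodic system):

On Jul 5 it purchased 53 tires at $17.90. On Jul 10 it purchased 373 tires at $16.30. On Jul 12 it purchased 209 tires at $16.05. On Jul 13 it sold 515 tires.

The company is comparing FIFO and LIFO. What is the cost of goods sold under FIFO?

COGS = $8,457.05

FIFO COGS: 53 @ $17.90 + 373 @ $16.30 + 89 @ $16.05 = $8,457.05
LIFO COGS: 209 @ $16.05 + 306 @ $16.30 = $8,342.25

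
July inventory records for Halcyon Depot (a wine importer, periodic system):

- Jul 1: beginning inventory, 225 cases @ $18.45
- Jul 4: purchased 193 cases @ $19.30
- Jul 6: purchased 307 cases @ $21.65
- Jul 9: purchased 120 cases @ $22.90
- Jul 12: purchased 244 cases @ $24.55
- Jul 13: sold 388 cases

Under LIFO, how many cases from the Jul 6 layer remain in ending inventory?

Jul 13, 388 sold [LIFO — newest first]: 244 @ $24.55 + 120 @ $22.90 + 24 @ $21.65 = $9,257.80
Ending inventory: 225 @ $18.45 + 193 @ $19.30 + 283 @ $21.65 = $14,003.10

283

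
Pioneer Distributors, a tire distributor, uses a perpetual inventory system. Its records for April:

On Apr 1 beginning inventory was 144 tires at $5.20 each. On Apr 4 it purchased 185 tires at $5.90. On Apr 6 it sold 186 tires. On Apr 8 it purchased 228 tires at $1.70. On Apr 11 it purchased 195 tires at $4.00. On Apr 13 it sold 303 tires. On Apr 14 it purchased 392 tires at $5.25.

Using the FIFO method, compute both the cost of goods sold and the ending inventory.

Apr 6, 186 sold [FIFO — oldest first]: 144 @ $5.20 + 42 @ $5.90 = $996.60
Apr 13, 303 sold [FIFO — oldest first]: 143 @ $5.90 + 160 @ $1.70 = $1,115.70
Total COGS = $996.60 + $1,115.70 = $2,112.30
Ending inventory: 68 @ $1.70 + 195 @ $4.00 + 392 @ $5.25 = $2,953.60
Check: goods available $5,065.90 = COGS $2,112.30 + ending $2,953.60

COGS = $2,112.30; ending inventory = $2,953.60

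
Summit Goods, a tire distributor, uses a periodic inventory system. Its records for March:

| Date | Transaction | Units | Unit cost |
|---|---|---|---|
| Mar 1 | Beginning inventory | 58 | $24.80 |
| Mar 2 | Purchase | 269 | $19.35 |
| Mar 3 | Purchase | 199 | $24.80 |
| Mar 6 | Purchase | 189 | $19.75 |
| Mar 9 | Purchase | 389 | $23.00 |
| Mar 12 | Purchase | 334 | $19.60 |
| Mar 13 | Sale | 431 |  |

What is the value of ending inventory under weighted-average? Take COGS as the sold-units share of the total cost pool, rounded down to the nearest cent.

Ending inventory = $21,572.00

Mar 13, sell 431: 431/1438 × $30,804.90 → $9,232.90
Ending inventory (cost pool remaining) = $21,572.00
Check: goods available $30,804.90 = COGS $9,232.90 + ending $21,572.00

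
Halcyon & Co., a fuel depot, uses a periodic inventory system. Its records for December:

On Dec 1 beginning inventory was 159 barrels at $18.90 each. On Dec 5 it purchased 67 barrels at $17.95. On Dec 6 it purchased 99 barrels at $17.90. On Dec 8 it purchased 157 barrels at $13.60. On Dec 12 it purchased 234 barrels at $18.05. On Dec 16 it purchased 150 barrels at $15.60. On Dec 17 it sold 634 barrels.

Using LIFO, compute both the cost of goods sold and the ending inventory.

COGS = $10,363.60; ending inventory = $4,315.15

Dec 17, 634 sold [LIFO — newest first]: 150 @ $15.60 + 234 @ $18.05 + 157 @ $13.60 + 93 @ $17.90 = $10,363.60
Ending inventory: 159 @ $18.90 + 67 @ $17.95 + 6 @ $17.90 = $4,315.15
Check: goods available $14,678.75 = COGS $10,363.60 + ending $4,315.15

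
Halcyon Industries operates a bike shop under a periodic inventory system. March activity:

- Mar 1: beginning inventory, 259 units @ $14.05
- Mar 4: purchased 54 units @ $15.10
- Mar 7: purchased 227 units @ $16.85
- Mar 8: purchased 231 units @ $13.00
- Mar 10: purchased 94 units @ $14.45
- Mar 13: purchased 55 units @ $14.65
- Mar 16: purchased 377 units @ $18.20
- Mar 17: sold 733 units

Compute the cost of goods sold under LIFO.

COGS = $11,716.45

Mar 17, 733 sold [LIFO — newest first]: 377 @ $18.20 + 55 @ $14.65 + 94 @ $14.45 + 207 @ $13.00 = $11,716.45
Ending inventory: 259 @ $14.05 + 54 @ $15.10 + 227 @ $16.85 + 24 @ $13.00 = $8,591.30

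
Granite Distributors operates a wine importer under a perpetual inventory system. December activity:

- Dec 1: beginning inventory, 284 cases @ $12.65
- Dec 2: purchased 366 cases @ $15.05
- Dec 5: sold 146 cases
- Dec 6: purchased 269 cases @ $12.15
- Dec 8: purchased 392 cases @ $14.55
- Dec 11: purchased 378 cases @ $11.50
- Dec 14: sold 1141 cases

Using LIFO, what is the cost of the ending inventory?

Ending inventory = $5,368.50

Dec 5, 146 sold [LIFO — newest first]: 146 @ $15.05 = $2,197.30
Dec 14, 1141 sold [LIFO — newest first]: 378 @ $11.50 + 392 @ $14.55 + 269 @ $12.15 + 102 @ $15.05 = $14,854.05
Total COGS = $2,197.30 + $14,854.05 = $17,051.35
Ending inventory: 284 @ $12.65 + 118 @ $15.05 = $5,368.50
Check: goods available $22,419.85 = COGS $17,051.35 + ending $5,368.50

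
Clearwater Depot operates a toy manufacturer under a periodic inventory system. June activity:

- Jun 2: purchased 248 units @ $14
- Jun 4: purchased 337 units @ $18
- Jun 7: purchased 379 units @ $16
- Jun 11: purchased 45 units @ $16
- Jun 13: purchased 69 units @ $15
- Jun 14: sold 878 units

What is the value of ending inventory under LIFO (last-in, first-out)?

Ending inventory = $2,800

Jun 14, 878 sold [LIFO — newest first]: 69 @ $15 + 45 @ $16 + 379 @ $16 + 337 @ $18 + 48 @ $14 = $14,557
Ending inventory: 200 @ $14 = $2,800
Check: goods available $17,357 = COGS $14,557 + ending $2,800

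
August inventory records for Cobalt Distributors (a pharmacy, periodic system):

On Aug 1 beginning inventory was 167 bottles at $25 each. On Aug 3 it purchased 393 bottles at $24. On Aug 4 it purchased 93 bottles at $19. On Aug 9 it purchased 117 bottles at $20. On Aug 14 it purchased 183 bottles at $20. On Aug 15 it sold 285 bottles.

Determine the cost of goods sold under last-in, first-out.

Aug 15, 285 sold [LIFO — newest first]: 183 @ $20 + 102 @ $20 = $5,700
Ending inventory: 167 @ $25 + 393 @ $24 + 93 @ $19 + 15 @ $20 = $15,674
Check: goods available $21,374 = COGS $5,700 + ending $15,674

COGS = $5,700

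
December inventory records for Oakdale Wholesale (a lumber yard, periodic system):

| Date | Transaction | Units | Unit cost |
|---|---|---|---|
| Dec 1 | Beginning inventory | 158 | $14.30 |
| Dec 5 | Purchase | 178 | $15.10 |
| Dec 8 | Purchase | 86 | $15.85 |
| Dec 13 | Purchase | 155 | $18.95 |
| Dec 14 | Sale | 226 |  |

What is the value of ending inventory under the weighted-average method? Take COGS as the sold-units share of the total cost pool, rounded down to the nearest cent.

Ending inventory = $5,625.46

Dec 14, sell 226: 226/577 × $9,247.55 → $3,622.09
Ending inventory (cost pool remaining) = $5,625.46
Check: goods available $9,247.55 = COGS $3,622.09 + ending $5,625.46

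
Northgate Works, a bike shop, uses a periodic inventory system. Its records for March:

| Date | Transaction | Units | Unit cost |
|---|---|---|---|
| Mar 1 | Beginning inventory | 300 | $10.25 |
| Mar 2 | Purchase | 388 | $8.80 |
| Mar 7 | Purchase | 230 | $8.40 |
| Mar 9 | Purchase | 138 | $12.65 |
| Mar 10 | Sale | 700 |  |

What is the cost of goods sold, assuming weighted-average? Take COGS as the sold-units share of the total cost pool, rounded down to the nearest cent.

Mar 10, sell 700: 700/1056 × $10,167.10 → $6,739.55
Ending inventory (cost pool remaining) = $3,427.55
Check: goods available $10,167.10 = COGS $6,739.55 + ending $3,427.55

COGS = $6,739.55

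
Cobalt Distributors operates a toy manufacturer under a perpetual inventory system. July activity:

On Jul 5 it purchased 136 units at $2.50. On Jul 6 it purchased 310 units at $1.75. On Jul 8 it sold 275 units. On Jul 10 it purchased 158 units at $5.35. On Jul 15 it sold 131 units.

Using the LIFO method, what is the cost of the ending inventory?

Jul 8, 275 sold [LIFO — newest first]: 275 @ $1.75 = $481.25
Jul 15, 131 sold [LIFO — newest first]: 131 @ $5.35 = $700.85
Total COGS = $481.25 + $700.85 = $1,182.10
Ending inventory: 136 @ $2.50 + 35 @ $1.75 + 27 @ $5.35 = $545.70

Ending inventory = $545.70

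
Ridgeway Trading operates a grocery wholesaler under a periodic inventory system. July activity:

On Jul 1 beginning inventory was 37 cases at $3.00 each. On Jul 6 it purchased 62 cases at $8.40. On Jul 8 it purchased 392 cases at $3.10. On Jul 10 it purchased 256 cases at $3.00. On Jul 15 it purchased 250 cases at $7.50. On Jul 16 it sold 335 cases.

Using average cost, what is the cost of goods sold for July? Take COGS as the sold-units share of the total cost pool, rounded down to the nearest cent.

COGS = $1,508.67

Jul 16, sell 335: 335/997 × $4,490.00 → $1,508.67
Ending inventory (cost pool remaining) = $2,981.33
Check: goods available $4,490.00 = COGS $1,508.67 + ending $2,981.33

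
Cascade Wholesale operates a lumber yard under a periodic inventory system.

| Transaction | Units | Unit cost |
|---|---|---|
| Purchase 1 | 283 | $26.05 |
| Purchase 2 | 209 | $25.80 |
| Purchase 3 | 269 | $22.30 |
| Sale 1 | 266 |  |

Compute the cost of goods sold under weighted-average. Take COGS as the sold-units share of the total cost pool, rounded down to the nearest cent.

COGS = $6,558.43

Sale 1, sell 266: 266/761 × $18,763.05 → $6,558.43
Ending inventory (cost pool remaining) = $12,204.62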